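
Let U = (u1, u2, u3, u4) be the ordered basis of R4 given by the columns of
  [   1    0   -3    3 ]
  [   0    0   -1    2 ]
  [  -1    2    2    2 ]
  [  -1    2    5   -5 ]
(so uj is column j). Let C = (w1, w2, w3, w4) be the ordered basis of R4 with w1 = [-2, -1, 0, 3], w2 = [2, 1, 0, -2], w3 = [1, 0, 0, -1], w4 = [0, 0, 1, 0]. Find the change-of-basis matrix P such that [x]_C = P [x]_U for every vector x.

[[0, 2, 2, -2], [0, 2, 1, 0], [1, 0, -1, -1], [-1, 2, 2, 2]]

Column j of P is [uj]_C, since P maps U-coordinates to C-coordinates.
Expressing u1 in C: u1 = 0·w1 + 0·w2 + w3 - w4, so column 1 of P is [0, 0, 1, -1].
Doing the same for each uj gives P = [[0, 2, 2, -2], [0, 2, 1, 0], [1, 0, -1, -1], [-1, 2, 2, 2]].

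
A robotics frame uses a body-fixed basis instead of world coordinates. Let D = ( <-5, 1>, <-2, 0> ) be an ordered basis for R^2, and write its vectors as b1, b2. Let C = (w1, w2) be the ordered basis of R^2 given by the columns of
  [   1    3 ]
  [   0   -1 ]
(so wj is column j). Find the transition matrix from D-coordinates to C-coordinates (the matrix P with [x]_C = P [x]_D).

Let M have columns bj and N have columns wj. Then for every x, N [x]_C = x = M [x]_D, so P = N^(-1) M.
Since det N = -1, N^(-1) has integer entries; multiplying gives P = [[-2, -2], [-1, 0]].

[[-2, -2], [-1, 0]]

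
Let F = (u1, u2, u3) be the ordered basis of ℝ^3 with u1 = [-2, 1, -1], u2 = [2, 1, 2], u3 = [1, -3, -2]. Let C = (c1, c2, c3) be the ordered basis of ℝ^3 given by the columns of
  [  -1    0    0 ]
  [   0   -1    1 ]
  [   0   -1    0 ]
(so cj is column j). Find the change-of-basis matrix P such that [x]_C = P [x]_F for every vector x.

Column j of P is [uj]_C, since P maps F-coordinates to C-coordinates.
Expressing u1 in C: u1 = 2c1 + c2 + 2c3, so column 1 of P is [2, 1, 2].
Doing the same for each uj gives P = [[2, -2, -1], [1, -2, 2], [2, -1, -1]].

[[2, -2, -1], [1, -2, 2], [2, -1, -1]]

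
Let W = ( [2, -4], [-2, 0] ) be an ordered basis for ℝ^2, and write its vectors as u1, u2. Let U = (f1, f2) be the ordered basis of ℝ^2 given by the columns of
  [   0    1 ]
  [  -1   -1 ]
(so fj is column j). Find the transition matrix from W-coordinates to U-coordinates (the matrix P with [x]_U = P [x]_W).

Take x = uj: its W-coordinates are the j-th standard unit vector, so P e_j — column j of P — equals [uj]_U.
u1 = 2f1 + 2f2, giving column 1 = [2, 2]; repeating for each j gives P = [[2, 2], [2, -2]].

[[2, 2], [2, -2]]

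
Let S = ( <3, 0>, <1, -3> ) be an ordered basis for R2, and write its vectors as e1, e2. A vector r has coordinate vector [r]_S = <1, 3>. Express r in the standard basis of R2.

r = M [r]_S, where M has columns e1, e2.
Carrying out the matrix-vector product, r = <6, -9>.

<6, -9>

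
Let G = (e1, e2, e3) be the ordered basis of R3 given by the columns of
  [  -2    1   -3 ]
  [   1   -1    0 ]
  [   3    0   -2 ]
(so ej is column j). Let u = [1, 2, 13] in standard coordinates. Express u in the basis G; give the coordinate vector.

[u]_G is the unique c with M c = u, where M has columns e1, ..., e3.
Row-reducing the augmented matrix [M | u] gives c = (3, 1, -2).
Check: 3e1 + e2 - 2e3 = [1, 2, 13].

[3, 1, -2]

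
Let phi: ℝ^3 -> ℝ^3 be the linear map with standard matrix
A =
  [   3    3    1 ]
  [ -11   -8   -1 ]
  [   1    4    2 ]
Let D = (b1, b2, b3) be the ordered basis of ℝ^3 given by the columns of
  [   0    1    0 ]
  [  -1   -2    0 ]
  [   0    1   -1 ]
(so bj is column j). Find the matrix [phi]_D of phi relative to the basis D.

Let P have columns b1, ..., b3. Then [phi]_D = P^(-1) A P.
Here det P = -1, so P^(-1) is integer; computing A P first and then P^(-1)(A P) gives [[-2, 0, 1], [-3, -2, -1], [1, 3, 1]].

[[-2, 0, 1], [-3, -2, -1], [1, 3, 1]]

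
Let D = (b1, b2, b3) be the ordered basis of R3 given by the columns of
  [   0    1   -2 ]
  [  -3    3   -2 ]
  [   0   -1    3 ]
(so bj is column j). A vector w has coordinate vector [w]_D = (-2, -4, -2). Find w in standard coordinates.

By definition w = -2b1 - 4b2 - 2b3.
Summing componentwise gives (0, -2, -2).

(0, -2, -2)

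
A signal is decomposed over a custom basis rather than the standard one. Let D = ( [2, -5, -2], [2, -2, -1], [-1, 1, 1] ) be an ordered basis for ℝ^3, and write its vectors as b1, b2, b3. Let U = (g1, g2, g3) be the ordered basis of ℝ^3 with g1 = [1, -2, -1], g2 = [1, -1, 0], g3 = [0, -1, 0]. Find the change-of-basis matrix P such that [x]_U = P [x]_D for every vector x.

[[2, 1, -1], [0, 1, 0], [1, -1, 1]]

Column j of P is [bj]_U, since P maps D-coordinates to U-coordinates.
Expressing b1 in U: b1 = 2g1 + 0·g2 + g3, so column 1 of P is [2, 0, 1].
Doing the same for each bj gives P = [[2, 1, -1], [0, 1, 0], [1, -1, 1]].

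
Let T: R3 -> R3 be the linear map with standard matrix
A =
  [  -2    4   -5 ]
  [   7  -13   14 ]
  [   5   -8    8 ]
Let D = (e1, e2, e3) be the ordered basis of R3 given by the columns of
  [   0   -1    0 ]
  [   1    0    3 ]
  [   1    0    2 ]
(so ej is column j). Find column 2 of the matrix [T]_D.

Column 2 of [T]_D is the D-coordinate vector of T(e2).
In standard coordinates T(e2) = A e2 = [2, -7, -5].
Converting to D: [2, -7, -5] = -e1 - 2e2 - 2e3, so the coordinate vector is [-1, -2, -2].

[-1, -2, -2]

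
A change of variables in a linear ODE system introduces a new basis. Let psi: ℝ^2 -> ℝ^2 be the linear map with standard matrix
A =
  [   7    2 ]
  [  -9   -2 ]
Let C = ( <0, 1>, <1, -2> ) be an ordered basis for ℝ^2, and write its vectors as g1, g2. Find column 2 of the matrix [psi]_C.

<1, 3>

Column 2 of [psi]_C is the C-coordinate vector of psi(g2).
In standard coordinates psi(g2) = A g2 = <3, -5>.
Converting to C: <3, -5> = g1 + 3g2, so the coordinate vector is <1, 3>.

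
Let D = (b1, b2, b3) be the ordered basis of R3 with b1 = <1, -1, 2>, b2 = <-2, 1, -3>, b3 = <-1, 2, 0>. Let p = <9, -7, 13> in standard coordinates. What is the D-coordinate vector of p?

Write p = c_1 b1 + ... + c_3 b3 and solve for the c_i.
Gaussian elimination on [M | p] yields c = (2, -3, -1).
Check: 2b1 - 3b2 - b3 = <9, -7, 13>.

<2, -3, -1>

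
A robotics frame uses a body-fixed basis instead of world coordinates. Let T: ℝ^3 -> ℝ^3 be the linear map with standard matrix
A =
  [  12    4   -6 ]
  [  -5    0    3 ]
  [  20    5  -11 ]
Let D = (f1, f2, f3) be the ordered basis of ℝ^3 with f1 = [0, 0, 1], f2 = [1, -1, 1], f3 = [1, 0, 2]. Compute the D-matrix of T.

[[-2, 2, -3], [-3, 2, -1], [-3, 0, 1]]

The j-th column of [T]_D is [T(fj)]_D.
T(f1) = A f1 = [-6, 3, -11] = -2f1 - 3f2 - 3f3, so column 1 is [-2, -3, -3].
Repeating for f2, f3 and assembling the columns gives [[-2, 2, -3], [-3, 2, -1], [-3, 0, 1]].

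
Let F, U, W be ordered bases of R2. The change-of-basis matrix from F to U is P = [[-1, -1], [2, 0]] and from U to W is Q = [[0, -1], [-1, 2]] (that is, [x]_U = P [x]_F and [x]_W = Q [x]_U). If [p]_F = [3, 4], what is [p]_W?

Apply P to get U-coordinates [-7, 6], then Q to get W-coordinates.
The result is [p]_W = [-6, 19].

[-6, 19]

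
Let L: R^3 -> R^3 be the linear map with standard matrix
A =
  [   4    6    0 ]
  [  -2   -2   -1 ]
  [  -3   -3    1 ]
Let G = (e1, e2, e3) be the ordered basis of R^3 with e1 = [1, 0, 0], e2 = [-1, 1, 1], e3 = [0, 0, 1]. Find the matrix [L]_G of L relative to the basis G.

[[2, 1, -1], [-2, -1, -1], [-1, 2, 2]]

The j-th column of [L]_G is [L(ej)]_G.
L(e1) = A e1 = [4, -2, -3] = 2e1 - 2e2 - e3, so column 1 is [2, -2, -1].
Repeating for e2, e3 and assembling the columns gives [[2, 1, -1], [-2, -1, -1], [-1, 2, 2]].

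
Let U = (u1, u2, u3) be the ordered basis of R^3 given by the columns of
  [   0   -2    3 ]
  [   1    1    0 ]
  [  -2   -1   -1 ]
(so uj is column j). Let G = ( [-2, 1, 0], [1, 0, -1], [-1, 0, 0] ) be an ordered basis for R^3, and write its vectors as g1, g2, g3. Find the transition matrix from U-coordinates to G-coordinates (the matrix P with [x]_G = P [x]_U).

[[1, 1, 0], [2, 1, 1], [0, 1, -2]]

Let M have columns uj and N have columns gj. Then for every x, N [x]_G = x = M [x]_U, so P = N^(-1) M.
Since det N = 1, N^(-1) has integer entries; multiplying gives P = [[1, 1, 0], [2, 1, 1], [0, 1, -2]].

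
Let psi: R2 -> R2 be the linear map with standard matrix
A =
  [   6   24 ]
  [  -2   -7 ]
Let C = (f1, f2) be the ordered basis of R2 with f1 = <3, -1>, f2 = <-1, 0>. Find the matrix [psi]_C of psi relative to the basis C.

[[-1, -2], [3, 0]]

With P the matrix whose columns are f1, f2, [psi]_C = P^(-1) A P.
Column by column: psi(f1) = A f1 = <-6, 1>; its C-coordinates <-1, 3> give column 1.
Continuing for each basis vector yields [psi]_C = [[-1, -2], [3, 0]].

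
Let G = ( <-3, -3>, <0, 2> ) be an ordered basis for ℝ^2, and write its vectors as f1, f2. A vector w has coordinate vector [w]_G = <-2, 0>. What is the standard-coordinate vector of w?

<6, 6>

The coordinates say w = -2f1 + 0·f2; adding the scaled basis vectors gives <6, 6>.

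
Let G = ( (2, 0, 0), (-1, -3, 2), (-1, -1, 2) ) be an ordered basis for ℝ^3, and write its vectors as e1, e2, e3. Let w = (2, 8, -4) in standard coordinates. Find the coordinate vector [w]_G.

[w]_G is the unique c with M c = w, where M has columns e1, ..., e3.
Row-reducing the augmented matrix [M | w] gives c = (0, -3, 1).
Check: 0·e1 - 3e2 + e3 = (2, 8, -4).

(0, -3, 1)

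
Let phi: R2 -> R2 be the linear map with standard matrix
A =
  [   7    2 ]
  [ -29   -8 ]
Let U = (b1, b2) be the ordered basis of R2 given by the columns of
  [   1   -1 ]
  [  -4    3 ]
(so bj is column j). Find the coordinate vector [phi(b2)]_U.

Column 2 of [phi]_U is the U-coordinate vector of phi(b2).
In standard coordinates phi(b2) = A b2 = [-1, 5].
Converting to U: [-1, 5] = -2b1 - b2, so the coordinate vector is [-2, -1].

[-2, -1]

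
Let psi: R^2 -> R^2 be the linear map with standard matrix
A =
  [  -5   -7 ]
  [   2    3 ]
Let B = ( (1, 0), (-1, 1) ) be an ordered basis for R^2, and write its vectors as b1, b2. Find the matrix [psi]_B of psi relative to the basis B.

[[-3, -1], [2, 1]]

The j-th column of [psi]_B is [psi(bj)]_B.
psi(b1) = A b1 = (-5, 2) = -3b1 + 2b2, so column 1 is (-3, 2).
Repeating for b2 and assembling the columns gives [[-3, -1], [2, 1]].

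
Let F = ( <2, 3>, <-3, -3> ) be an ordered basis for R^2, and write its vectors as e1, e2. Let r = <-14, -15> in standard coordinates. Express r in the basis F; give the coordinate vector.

<-1, 4>

We seek scalars with c_1 e1 + c_2 e2 = r; equivalently solve M c = r where the columns of M are e1, e2.
System: 2c_1 - 3c_2 = -14, 3c_1 - 3c_2 = -15; solving gives c_1 = -1, c_2 = 4.
Check: -e1 + 4e2 = <-14, -15>.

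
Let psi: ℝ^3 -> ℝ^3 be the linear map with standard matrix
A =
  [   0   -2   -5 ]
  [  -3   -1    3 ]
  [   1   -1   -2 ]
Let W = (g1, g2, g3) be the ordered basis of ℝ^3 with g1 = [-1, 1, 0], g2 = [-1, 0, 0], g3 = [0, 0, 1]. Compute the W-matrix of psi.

With P the matrix whose columns are g1, ..., g3, [psi]_W = P^(-1) A P.
Column by column: psi(g1) = A g1 = [-2, 2, -2]; its W-coordinates [2, 0, -2] give column 1.
Continuing for each basis vector yields [psi]_W = [[2, 3, 3], [0, -3, 2], [-2, -1, -2]].

[[2, 3, 3], [0, -3, 2], [-2, -1, -2]]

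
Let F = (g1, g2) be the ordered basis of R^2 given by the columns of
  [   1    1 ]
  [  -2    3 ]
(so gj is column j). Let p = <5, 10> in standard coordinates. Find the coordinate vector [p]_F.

[p]_F is the unique c with M c = p, where M has columns g1, g2.
System: c_1 + c_2 = 5, -2c_1 + 3c_2 = 10; solving gives c_1 = 1, c_2 = 4.
Check: g1 + 4g2 = <5, 10>.

<1, 4>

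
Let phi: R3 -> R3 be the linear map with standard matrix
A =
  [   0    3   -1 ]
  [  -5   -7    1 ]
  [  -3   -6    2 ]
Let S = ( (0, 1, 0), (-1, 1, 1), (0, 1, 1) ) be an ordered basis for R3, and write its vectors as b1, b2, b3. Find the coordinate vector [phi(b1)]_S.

(-1, -3, -3)

Column 1 of [phi]_S is the S-coordinate vector of phi(b1).
In standard coordinates phi(b1) = A b1 = (3, -7, -6).
Converting to S: (3, -7, -6) = -b1 - 3b2 - 3b3, so the coordinate vector is (-1, -3, -3).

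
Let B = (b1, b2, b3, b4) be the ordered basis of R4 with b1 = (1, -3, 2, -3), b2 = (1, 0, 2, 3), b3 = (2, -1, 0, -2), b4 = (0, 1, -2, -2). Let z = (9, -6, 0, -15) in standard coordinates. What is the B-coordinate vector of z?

(2, 1, 3, 3)

We seek scalars with c_1 b1 + ... + c_4 b4 = z; equivalently solve M c = z where the columns of M are b1, ..., b4.
Gaussian elimination on [M | z] yields c = (2, 1, 3, 3).
Check: 2b1 + b2 + 3b3 + 3b4 = (9, -6, 0, -15).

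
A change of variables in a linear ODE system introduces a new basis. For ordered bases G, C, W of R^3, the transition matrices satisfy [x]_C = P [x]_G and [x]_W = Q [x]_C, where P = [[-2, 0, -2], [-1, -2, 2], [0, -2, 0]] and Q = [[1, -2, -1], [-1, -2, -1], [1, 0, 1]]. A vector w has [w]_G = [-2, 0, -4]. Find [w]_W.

First [w]_C = P [w]_G = [12, -6, 0].
Then [w]_W = Q [w]_C = [24, 0, 12].

[24, 0, 12]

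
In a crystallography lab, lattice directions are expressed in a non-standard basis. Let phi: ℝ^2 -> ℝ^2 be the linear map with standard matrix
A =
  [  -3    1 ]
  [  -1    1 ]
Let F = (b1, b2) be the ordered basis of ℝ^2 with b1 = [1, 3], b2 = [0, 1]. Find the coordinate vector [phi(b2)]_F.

Column 2 of [phi]_F is the F-coordinate vector of phi(b2).
In standard coordinates phi(b2) = A b2 = [1, 1].
Converting to F: [1, 1] = b1 - 2b2, so the coordinate vector is [1, -2].

[1, -2]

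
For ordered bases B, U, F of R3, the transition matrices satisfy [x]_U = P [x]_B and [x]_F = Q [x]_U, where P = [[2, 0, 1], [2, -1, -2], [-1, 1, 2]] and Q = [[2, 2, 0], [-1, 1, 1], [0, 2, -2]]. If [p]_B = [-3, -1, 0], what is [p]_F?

First [p]_U = P [p]_B = [-6, -5, 2].
Then [p]_F = Q [p]_U = [-22, 3, -14].

[-22, 3, -14]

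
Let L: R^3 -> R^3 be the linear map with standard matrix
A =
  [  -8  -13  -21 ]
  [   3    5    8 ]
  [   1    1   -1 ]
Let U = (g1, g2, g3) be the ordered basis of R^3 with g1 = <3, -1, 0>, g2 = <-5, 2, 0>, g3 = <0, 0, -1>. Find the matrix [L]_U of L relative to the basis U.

[[-2, 3, 2], [1, -1, -3], [-2, 3, -1]]

Let P have columns g1, ..., g3. Then [L]_U = P^(-1) A P.
Here det P = -1, so P^(-1) is integer; computing A P first and then P^(-1)(A P) gives [[-2, 3, 2], [1, -1, -3], [-2, 3, -1]].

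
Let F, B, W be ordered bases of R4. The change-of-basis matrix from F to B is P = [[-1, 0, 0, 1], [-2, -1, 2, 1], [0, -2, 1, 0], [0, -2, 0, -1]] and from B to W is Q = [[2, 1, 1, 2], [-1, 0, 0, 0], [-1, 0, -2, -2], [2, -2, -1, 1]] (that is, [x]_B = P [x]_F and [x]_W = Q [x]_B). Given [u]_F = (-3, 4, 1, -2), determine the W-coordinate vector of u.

(-15, -1, 25, -1)

Apply P to get B-coordinates (1, 2, -7, -6), then Q to get W-coordinates.
The result is [u]_W = (-15, -1, 25, -1).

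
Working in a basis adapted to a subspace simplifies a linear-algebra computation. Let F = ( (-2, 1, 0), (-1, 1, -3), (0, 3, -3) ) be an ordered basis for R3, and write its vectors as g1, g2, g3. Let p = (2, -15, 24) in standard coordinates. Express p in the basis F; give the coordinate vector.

(1, -4, -4)

We seek scalars with c_1 g1 + ... + c_3 g3 = p; equivalently solve M c = p where the columns of M are g1, ..., g3.
Row-reducing the augmented matrix [M | p] gives c = (1, -4, -4).
Check: g1 - 4g2 - 4g3 = (2, -15, 24).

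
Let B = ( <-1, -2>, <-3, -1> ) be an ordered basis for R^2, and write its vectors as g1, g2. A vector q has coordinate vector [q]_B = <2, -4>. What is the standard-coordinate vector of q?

The coordinates say q = 2g1 - 4g2; adding the scaled basis vectors gives <10, 0>.

<10, 0>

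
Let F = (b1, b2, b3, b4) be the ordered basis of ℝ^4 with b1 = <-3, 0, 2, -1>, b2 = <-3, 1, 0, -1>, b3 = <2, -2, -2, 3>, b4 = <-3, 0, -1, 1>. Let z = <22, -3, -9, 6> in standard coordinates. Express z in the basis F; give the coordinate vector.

<-4, 1, 2, -3>

We seek scalars with c_1 b1 + ... + c_4 b4 = z; equivalently solve M c = z where the columns of M are b1, ..., b4.
Gaussian elimination on [M | z] yields c = (-4, 1, 2, -3).
Check: -4b1 + b2 + 2b3 - 3b4 = <22, -3, -9, 6>.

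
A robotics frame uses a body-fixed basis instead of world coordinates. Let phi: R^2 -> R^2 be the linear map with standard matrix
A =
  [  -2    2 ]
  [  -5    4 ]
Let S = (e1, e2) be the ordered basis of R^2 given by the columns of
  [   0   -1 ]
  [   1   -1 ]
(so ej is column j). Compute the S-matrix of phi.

[[2, 1], [-2, 0]]

Let P have columns e1, e2. Then [phi]_S = P^(-1) A P.
Here det P = 1, so P^(-1) is integer; computing A P first and then P^(-1)(A P) gives [[2, 1], [-2, 0]].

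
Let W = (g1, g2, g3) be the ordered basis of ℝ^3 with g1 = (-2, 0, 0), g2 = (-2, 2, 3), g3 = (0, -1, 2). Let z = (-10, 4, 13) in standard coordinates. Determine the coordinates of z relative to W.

(2, 3, 2)

We seek scalars with c_1 g1 + ... + c_3 g3 = z; equivalently solve M c = z where the columns of M are g1, ..., g3.
Gaussian elimination on [M | z] yields c = (2, 3, 2).
Check: 2g1 + 3g2 + 2g3 = (-10, 4, 13).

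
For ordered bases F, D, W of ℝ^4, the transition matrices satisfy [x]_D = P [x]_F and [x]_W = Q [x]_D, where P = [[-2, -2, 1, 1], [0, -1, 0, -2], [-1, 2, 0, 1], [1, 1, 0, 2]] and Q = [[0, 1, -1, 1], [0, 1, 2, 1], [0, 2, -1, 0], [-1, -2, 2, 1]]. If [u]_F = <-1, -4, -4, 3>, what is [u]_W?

<3, -9, 0, -12>

First [u]_D = P [u]_F = <9, -2, -4, 1>.
Then [u]_W = Q [u]_D = <3, -9, 0, -12>.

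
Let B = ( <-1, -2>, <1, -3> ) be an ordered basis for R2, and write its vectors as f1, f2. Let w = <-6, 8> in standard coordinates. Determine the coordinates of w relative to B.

<2, -4>

We seek scalars with c_1 f1 + c_2 f2 = w; equivalently solve M c = w where the columns of M are f1, f2.
System: -c_1 + c_2 = -6, -2c_1 - 3c_2 = 8; solving gives c_1 = 2, c_2 = -4.
Check: 2f1 - 4f2 = <-6, 8>.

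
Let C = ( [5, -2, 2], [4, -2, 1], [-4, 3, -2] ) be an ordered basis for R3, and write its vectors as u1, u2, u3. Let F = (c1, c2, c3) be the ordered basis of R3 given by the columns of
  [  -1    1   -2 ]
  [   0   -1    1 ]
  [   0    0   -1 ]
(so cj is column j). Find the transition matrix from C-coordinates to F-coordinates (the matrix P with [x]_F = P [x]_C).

[[-1, -1, -1], [0, 1, -1], [-2, -1, 2]]

Column j of P is [uj]_F, since P maps C-coordinates to F-coordinates.
Expressing u1 in F: u1 = -c1 + 0·c2 - 2c3, so column 1 of P is [-1, 0, -2].
Doing the same for each uj gives P = [[-1, -1, -1], [0, 1, -1], [-2, -1, 2]].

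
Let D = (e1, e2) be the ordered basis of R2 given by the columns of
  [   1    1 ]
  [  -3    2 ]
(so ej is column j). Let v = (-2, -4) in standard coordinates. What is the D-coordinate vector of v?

(0, -2)

[v]_D is the unique c with M c = v, where M has columns e1, e2.
System: c_1 + c_2 = -2, -3c_1 + 2c_2 = -4; solving gives c_1 = 0, c_2 = -2.
Check: 0·e1 - 2e2 = (-2, -4).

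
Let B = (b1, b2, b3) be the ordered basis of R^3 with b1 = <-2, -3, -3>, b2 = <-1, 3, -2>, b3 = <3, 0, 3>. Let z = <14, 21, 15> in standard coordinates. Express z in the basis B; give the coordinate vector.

<-4, 3, 3>

We seek scalars with c_1 b1 + ... + c_3 b3 = z; equivalently solve M c = z where the columns of M are b1, ..., b3.
Gaussian elimination on [M | z] yields c = (-4, 3, 3).
Check: -4b1 + 3b2 + 3b3 = <14, 21, 15>.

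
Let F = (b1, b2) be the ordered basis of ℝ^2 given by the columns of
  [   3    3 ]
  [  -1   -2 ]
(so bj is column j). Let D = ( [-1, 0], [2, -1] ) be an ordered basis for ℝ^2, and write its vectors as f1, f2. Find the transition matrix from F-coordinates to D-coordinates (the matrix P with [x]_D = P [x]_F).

[[-1, 1], [1, 2]]

Column j of P is [bj]_D, since P maps F-coordinates to D-coordinates.
Expressing b1 in D: b1 = -f1 + f2, so column 1 of P is [-1, 1].
Doing the same for each bj gives P = [[-1, 1], [1, 2]].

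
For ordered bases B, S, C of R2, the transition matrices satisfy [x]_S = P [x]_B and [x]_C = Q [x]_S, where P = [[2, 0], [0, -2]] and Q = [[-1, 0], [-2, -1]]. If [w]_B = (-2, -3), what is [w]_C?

(4, 2)

Apply P to get S-coordinates (-4, 6), then Q to get C-coordinates.
The result is [w]_C = (4, 2).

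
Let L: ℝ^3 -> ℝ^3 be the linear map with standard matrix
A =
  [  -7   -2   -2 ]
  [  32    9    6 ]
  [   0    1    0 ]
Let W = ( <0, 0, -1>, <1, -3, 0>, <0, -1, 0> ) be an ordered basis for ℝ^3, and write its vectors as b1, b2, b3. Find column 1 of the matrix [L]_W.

Column 1 of [L]_W is the W-coordinate vector of L(b1).
In standard coordinates L(b1) = A b1 = <2, -6, 0>.
Converting to W: <2, -6, 0> = 0·b1 + 2b2 + 0·b3, so the coordinate vector is <0, 2, 0>.

<0, 2, 0>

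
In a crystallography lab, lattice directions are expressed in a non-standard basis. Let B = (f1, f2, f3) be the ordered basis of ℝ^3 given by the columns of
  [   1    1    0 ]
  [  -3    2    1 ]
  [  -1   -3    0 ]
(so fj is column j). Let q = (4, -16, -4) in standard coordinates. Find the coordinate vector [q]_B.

[q]_B is the unique c with M c = q, where M has columns f1, ..., f3.
Gaussian elimination on [M | q] yields c = (4, 0, -4).
Check: 4f1 + 0·f2 - 4f3 = (4, -16, -4).

(4, 0, -4)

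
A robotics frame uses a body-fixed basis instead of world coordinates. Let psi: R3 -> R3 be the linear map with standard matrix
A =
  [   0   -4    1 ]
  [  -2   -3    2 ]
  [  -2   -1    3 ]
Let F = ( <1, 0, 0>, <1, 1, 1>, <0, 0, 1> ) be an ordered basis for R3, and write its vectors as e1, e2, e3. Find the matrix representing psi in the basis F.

[[2, 0, -1], [-2, -3, 2], [0, 3, 1]]

With P the matrix whose columns are e1, ..., e3, [psi]_F = P^(-1) A P.
Column by column: psi(e1) = A e1 = <0, -2, -2>; its F-coordinates <2, -2, 0> give column 1.
Continuing for each basis vector yields [psi]_F = [[2, 0, -1], [-2, -3, 2], [0, 3, 1]].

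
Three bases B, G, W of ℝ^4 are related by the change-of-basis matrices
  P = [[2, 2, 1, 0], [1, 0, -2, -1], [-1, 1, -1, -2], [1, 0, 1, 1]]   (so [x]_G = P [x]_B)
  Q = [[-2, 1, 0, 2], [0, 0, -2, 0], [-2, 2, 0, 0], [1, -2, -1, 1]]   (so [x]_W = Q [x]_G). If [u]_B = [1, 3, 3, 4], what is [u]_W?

Apply P to get G-coordinates [11, -9, -9, 8], then Q to get W-coordinates.
The result is [u]_W = [-15, 18, -40, 46].

[-15, 18, -40, 46]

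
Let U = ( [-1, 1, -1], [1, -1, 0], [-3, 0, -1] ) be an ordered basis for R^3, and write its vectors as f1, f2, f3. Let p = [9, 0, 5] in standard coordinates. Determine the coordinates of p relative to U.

[p]_U is the unique c with M c = p, where M has columns f1, ..., f3.
Solving this 3x3 system gives c = (-2, -2, -3).
Check: -2f1 - 2f2 - 3f3 = [9, 0, 5].

[-2, -2, -3]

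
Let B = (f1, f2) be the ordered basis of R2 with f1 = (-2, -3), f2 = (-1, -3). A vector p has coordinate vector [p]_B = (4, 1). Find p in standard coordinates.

(-9, -15)

By definition p = 4f1 + f2.
Summing componentwise gives (-9, -15).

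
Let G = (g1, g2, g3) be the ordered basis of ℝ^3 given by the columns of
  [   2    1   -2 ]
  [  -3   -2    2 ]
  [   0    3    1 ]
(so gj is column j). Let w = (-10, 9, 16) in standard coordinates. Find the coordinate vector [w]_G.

Write w = c_1 g1 + ... + c_3 g3 and solve for the c_i.
Gaussian elimination on [M | w] yields c = (-3, 4, 4).
Check: -3g1 + 4g2 + 4g3 = (-10, 9, 16).

(-3, 4, 4)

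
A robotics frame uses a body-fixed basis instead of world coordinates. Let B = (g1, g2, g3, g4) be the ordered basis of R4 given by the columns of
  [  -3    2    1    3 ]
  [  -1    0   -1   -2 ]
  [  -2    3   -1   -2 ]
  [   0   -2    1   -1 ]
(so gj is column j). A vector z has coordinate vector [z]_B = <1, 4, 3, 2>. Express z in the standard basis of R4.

The coordinates say z = g1 + 4g2 + 3g3 + 2g4; adding the scaled basis vectors gives <14, -8, 3, -7>.

<14, -8, 3, -7>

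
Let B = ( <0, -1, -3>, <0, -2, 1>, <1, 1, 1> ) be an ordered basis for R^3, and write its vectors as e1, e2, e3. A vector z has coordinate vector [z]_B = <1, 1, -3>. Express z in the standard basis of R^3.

The coordinates say z = e1 + e2 - 3e3; adding the scaled basis vectors gives <-3, -6, -5>.

<-3, -6, -5>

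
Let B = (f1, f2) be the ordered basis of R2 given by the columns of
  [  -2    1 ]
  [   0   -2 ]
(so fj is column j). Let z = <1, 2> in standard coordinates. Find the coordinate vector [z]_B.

<-1, -1>

[z]_B is the unique c with M c = z, where M has columns f1, f2.
System: -2c_1 + c_2 = 1, 0c_1 - 2c_2 = 2; solving gives c_1 = -1, c_2 = -1.
Check: -f1 - f2 = <1, 2>.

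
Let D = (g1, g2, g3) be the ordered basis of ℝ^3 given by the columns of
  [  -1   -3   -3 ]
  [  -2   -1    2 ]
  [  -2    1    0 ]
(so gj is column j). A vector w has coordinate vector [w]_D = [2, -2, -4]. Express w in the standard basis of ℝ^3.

[16, -10, -6]

The coordinates say w = 2g1 - 2g2 - 4g3; adding the scaled basis vectors gives [16, -10, -6].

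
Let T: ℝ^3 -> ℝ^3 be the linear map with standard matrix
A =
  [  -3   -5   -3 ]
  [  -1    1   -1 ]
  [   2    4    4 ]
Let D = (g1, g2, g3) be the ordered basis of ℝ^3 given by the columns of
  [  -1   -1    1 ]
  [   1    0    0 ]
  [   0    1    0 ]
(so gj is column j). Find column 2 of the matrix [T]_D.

<0, 2, 2>

Compute T(g2) = A g2 = <0, 0, 2> in standard coordinates.
Then write this in D-coordinates: solve for y in y_1 g1 + ... + y_3 g3 = <0, 0, 2>.
This gives y = <0, 2, 2>, which is column 2 of [T]_D.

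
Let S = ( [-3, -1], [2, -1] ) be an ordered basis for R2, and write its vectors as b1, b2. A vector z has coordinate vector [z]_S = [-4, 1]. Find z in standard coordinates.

z = M [z]_S, where M has columns b1, b2.
Carrying out the matrix-vector product, z = [14, 3].

[14, 3]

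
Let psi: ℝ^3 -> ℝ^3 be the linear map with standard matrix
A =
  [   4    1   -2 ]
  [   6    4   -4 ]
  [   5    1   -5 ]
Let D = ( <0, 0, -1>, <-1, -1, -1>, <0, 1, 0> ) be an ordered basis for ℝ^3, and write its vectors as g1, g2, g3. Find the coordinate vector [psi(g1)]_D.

Compute psi(g1) = A g1 = <2, 4, 5> in standard coordinates.
Then write this in D-coordinates: solve for y in y_1 g1 + ... + y_3 g3 = <2, 4, 5>.
This gives y = <-3, -2, 2>, which is column 1 of [psi]_D.

<-3, -2, 2>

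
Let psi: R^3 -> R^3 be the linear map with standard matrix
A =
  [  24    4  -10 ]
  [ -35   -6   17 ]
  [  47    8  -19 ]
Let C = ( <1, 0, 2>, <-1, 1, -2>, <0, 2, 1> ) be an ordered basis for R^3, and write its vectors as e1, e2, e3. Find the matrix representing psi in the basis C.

[[1, -3, 1], [-3, -3, 3], [1, -1, 1]]

Let P have columns e1, ..., e3. Then [psi]_C = P^(-1) A P.
Here det P = 1, so P^(-1) is integer; computing A P first and then P^(-1)(A P) gives [[1, -3, 1], [-3, -3, 3], [1, -1, 1]].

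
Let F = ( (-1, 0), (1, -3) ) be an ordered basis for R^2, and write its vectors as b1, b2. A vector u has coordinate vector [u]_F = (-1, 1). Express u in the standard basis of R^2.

u = M [u]_F, where M has columns b1, b2.
Carrying out the matrix-vector product, u = (2, -3).

(2, -3)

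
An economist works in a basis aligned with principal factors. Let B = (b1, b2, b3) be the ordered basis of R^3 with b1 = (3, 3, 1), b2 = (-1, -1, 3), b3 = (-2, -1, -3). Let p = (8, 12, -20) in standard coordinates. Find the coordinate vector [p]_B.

Write p = c_1 b1 + ... + c_3 b3 and solve for the c_i.
Row-reducing the augmented matrix [M | p] gives c = (4, -4, 4).
Check: 4b1 - 4b2 + 4b3 = (8, 12, -20).

(4, -4, 4)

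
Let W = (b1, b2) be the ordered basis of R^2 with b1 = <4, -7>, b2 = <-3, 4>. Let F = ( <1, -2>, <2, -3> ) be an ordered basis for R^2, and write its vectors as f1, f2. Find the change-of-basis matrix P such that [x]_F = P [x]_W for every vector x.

Let M have columns bj and N have columns fj. Then for every x, N [x]_F = x = M [x]_W, so P = N^(-1) M.
Since det N = 1, N^(-1) has integer entries; multiplying gives P = [[2, 1], [1, -2]].

[[2, 1], [1, -2]]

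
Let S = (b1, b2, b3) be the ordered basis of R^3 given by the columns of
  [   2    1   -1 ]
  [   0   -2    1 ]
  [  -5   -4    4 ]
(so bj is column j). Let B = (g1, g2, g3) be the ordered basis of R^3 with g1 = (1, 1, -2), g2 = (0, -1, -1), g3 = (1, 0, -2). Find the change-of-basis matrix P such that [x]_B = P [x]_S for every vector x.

[[1, 0, -1], [1, 2, -2], [1, 1, 0]]

Take x = bj: its S-coordinates are the j-th standard unit vector, so P e_j — column j of P — equals [bj]_B.
b1 = g1 + g2 + g3, giving column 1 = (1, 1, 1); repeating for each j gives P = [[1, 0, -1], [1, 2, -2], [1, 1, 0]].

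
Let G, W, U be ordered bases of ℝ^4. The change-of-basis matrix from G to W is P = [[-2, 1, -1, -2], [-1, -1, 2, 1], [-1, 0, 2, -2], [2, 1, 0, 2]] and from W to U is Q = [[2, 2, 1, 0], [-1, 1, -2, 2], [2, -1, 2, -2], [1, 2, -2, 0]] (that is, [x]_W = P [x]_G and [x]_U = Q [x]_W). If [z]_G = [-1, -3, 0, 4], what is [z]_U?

Apply P to get W-coordinates [-9, 8, -7, 3], then Q to get U-coordinates.
The result is [z]_U = [-9, 37, -46, 21].

[-9, 37, -46, 21]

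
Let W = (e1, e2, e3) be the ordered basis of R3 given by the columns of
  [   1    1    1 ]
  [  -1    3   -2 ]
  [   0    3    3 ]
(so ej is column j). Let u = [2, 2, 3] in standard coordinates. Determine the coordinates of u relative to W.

Write u = c_1 e1 + ... + c_3 e3 and solve for the c_i.
Row-reducing the augmented matrix [M | u] gives c = (1, 1, 0).
Check: e1 + e2 + 0·e3 = [2, 2, 3].

[1, 1, 0]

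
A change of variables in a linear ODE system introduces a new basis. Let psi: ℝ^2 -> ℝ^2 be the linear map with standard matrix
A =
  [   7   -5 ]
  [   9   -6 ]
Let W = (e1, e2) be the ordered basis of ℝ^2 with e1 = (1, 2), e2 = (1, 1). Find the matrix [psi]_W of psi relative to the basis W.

[[0, 1], [-3, 1]]

With P the matrix whose columns are e1, e2, [psi]_W = P^(-1) A P.
Column by column: psi(e1) = A e1 = (-3, -3); its W-coordinates (0, -3) give column 1.
Continuing for each basis vector yields [psi]_W = [[0, 1], [-3, 1]].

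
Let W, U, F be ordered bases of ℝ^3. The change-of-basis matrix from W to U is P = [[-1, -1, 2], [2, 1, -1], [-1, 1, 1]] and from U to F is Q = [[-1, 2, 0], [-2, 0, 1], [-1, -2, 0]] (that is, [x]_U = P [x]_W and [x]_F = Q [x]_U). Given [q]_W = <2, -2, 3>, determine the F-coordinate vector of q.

<-8, -13, -4>

Composing the changes, [q]_F = Q P [q]_W.
Q P = [[5, 3, -4], [1, 3, -3], [-3, -1, 0]]; applying this to <2, -2, 3> gives <-8, -13, -4>.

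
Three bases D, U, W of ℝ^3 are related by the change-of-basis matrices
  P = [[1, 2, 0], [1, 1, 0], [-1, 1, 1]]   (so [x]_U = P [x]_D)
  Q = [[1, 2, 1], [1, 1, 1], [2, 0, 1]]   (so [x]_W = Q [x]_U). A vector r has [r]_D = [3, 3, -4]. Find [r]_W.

[17, 11, 14]

Apply P to get U-coordinates [9, 6, -4], then Q to get W-coordinates.
The result is [r]_W = [17, 11, 14].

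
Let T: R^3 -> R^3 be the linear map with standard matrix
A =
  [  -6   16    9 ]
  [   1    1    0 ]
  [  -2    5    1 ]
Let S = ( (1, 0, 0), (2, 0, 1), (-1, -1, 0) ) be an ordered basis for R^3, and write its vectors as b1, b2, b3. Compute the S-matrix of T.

[[-3, 1, -2], [-2, -3, -3], [-1, -2, 2]]

With P the matrix whose columns are b1, ..., b3, [T]_S = P^(-1) A P.
Column by column: T(b1) = A b1 = (-6, 1, -2); its S-coordinates (-3, -2, -1) give column 1.
Continuing for each basis vector yields [T]_S = [[-3, 1, -2], [-2, -3, -3], [-1, -2, 2]].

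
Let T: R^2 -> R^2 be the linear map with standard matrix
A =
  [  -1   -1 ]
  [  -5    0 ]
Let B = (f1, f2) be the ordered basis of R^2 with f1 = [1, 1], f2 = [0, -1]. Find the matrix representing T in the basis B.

[[-2, 1], [3, 1]]

With P the matrix whose columns are f1, f2, [T]_B = P^(-1) A P.
Column by column: T(f1) = A f1 = [-2, -5]; its B-coordinates [-2, 3] give column 1.
Continuing for each basis vector yields [T]_B = [[-2, 1], [3, 1]].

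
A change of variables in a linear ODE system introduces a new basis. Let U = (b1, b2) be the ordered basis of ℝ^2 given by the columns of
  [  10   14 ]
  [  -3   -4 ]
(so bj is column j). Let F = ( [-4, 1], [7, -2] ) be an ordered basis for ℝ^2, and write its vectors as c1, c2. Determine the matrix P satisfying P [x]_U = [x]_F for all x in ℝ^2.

Take x = bj: its U-coordinates are the j-th standard unit vector, so P e_j — column j of P — equals [bj]_F.
b1 = c1 + 2c2, giving column 1 = [1, 2]; repeating for each j gives P = [[1, 0], [2, 2]].

[[1, 0], [2, 2]]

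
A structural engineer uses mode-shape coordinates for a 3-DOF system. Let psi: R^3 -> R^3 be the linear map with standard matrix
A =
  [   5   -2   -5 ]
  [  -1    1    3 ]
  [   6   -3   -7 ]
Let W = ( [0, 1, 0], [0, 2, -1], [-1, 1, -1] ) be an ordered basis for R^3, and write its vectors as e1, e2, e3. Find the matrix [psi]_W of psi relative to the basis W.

[[-3, 0, -3], [1, 0, 0], [2, -1, 2]]

Let P have columns e1, ..., e3. Then [psi]_W = P^(-1) A P.
Here det P = 1, so P^(-1) is integer; computing A P first and then P^(-1)(A P) gives [[-3, 0, -3], [1, 0, 0], [2, -1, 2]].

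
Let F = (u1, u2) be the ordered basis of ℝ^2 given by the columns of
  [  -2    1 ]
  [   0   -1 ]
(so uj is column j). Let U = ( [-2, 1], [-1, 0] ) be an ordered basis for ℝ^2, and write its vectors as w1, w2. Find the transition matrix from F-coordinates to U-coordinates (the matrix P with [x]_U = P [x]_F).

[[0, -1], [2, 1]]

Take x = uj: its F-coordinates are the j-th standard unit vector, so P e_j — column j of P — equals [uj]_U.
u1 = 0·w1 + 2w2, giving column 1 = [0, 2]; repeating for each j gives P = [[0, -1], [2, 1]].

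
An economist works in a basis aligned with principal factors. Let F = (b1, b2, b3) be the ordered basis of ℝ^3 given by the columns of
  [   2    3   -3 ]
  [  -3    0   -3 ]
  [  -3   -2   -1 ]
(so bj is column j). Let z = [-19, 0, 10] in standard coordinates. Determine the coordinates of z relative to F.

[z]_F is the unique c with M c = z, where M has columns b1, ..., b3.
Gaussian elimination on [M | z] yields c = (-2, -3, 2).
Check: -2b1 - 3b2 + 2b3 = [-19, 0, 10].

[-2, -3, 2]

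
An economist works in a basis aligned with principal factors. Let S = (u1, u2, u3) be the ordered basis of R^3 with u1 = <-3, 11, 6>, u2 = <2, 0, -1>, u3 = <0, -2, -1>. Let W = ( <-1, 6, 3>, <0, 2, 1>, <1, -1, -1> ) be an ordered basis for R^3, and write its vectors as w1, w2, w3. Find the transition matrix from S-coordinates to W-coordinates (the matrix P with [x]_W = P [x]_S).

[[2, 0, 0], [-1, 1, -1], [-1, 2, 0]]

Let M have columns uj and N have columns wj. Then for every x, N [x]_W = x = M [x]_S, so P = N^(-1) M.
Since det N = 1, N^(-1) has integer entries; multiplying gives P = [[2, 0, 0], [-1, 1, -1], [-1, 2, 0]].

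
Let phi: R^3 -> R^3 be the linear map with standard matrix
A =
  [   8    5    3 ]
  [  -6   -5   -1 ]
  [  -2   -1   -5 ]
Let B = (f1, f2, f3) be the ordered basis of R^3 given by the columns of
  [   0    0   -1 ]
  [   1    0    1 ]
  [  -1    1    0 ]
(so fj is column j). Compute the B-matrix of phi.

[[-2, 2, -2], [2, -3, -1], [-2, -3, 3]]

The j-th column of [phi]_B is [phi(fj)]_B.
phi(f1) = A f1 = (2, -4, 4) = -2f1 + 2f2 - 2f3, so column 1 is (-2, 2, -2).
Repeating for f2, f3 and assembling the columns gives [[-2, 2, -2], [2, -3, -1], [-2, -3, 3]].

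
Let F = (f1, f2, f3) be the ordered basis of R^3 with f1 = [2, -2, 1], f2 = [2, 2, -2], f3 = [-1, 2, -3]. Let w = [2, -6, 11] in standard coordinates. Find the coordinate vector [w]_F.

We seek scalars with c_1 f1 + ... + c_3 f3 = w; equivalently solve M c = w where the columns of M are f1, ..., f3.
Row-reducing the augmented matrix [M | w] gives c = (-1, 0, -4).
Check: -f1 + 0·f2 - 4f3 = [2, -6, 11].

[-1, 0, -4]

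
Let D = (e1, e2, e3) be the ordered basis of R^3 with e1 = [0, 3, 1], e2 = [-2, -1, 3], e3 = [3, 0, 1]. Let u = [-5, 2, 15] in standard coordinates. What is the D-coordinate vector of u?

[2, 4, 1]

[u]_D is the unique c with M c = u, where M has columns e1, ..., e3.
Gaussian elimination on [M | u] yields c = (2, 4, 1).
Check: 2e1 + 4e2 + e3 = [-5, 2, 15].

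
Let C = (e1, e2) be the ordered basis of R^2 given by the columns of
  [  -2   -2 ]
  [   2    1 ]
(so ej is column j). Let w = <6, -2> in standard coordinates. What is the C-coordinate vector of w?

<1, -4>

[w]_C is the unique c with M c = w, where M has columns e1, e2.
System: -2c_1 - 2c_2 = 6, 2c_1 + c_2 = -2; solving gives c_1 = 1, c_2 = -4.
Check: e1 - 4e2 = <6, -2>.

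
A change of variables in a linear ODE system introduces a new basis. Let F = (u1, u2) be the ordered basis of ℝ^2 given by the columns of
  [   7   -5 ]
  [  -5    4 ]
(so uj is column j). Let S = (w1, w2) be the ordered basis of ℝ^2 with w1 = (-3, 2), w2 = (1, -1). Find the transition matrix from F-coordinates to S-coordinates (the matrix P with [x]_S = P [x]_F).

[[-2, 1], [1, -2]]

Let M have columns uj and N have columns wj. Then for every x, N [x]_S = x = M [x]_F, so P = N^(-1) M.
Since det N = 1, N^(-1) has integer entries; multiplying gives P = [[-2, 1], [1, -2]].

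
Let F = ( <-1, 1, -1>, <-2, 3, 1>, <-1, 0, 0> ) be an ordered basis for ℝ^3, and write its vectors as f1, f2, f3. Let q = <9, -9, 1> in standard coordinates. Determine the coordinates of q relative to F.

<-3, -2, -2>

[q]_F is the unique c with M c = q, where M has columns f1, ..., f3.
Gaussian elimination on [M | q] yields c = (-3, -2, -2).
Check: -3f1 - 2f2 - 2f3 = <9, -9, 1>.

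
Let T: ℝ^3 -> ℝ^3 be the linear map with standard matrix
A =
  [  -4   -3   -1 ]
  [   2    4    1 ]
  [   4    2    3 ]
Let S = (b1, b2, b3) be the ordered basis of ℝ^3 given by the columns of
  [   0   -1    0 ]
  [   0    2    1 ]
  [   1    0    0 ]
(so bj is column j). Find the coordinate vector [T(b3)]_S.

Compute T(b3) = A b3 = (-3, 4, 2) in standard coordinates.
Then write this in S-coordinates: solve for y in y_1 b1 + ... + y_3 b3 = (-3, 4, 2).
This gives y = (2, 3, -2), which is column 3 of [T]_S.

(2, 3, -2)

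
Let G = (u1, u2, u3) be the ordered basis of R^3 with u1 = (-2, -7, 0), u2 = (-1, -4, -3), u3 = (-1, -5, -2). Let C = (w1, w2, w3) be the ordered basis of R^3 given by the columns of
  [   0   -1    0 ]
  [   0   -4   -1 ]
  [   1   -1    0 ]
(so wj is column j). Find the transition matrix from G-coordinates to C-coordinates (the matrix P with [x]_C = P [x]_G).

[[2, -2, -1], [2, 1, 1], [-1, 0, 1]]

Column j of P is [uj]_C, since P maps G-coordinates to C-coordinates.
Expressing u1 in C: u1 = 2w1 + 2w2 - w3, so column 1 of P is (2, 2, -1).
Doing the same for each uj gives P = [[2, -2, -1], [2, 1, 1], [-1, 0, 1]].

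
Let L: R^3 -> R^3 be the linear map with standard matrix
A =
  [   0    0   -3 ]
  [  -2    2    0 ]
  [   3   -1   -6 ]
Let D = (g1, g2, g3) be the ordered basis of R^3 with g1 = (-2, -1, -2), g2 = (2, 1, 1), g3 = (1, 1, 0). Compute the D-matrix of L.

Let P have columns g1, ..., g3. Then [L]_D = P^(-1) A P.
Here det P = -1, so P^(-1) is integer; computing A P first and then P^(-1)(A P) gives [[-3, 0, -2], [1, -1, -2], [-2, -1, 0]].

[[-3, 0, -2], [1, -1, -2], [-2, -1, 0]]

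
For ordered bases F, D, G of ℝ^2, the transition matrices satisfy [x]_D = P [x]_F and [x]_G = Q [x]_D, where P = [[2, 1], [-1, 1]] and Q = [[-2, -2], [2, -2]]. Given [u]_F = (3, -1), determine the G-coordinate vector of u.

First [u]_D = P [u]_F = (5, -4).
Then [u]_G = Q [u]_D = (-2, 18).

(-2, 18)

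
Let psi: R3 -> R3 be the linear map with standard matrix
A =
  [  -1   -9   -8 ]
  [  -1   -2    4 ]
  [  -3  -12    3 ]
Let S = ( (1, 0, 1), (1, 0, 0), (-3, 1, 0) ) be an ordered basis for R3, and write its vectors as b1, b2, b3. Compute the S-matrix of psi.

Let P have columns b1, ..., b3. Then [psi]_S = P^(-1) A P.
Here det P = 1, so P^(-1) is integer; computing A P first and then P^(-1)(A P) gives [[0, -3, -3], [0, -1, 0], [3, -1, 1]].

[[0, -3, -3], [0, -1, 0], [3, -1, 1]]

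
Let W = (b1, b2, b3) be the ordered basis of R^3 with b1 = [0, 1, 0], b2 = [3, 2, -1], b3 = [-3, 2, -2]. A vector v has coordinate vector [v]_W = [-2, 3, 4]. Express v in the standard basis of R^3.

By definition v = -2b1 + 3b2 + 4b3.
Summing componentwise gives [-3, 12, -11].

[-3, 12, -11]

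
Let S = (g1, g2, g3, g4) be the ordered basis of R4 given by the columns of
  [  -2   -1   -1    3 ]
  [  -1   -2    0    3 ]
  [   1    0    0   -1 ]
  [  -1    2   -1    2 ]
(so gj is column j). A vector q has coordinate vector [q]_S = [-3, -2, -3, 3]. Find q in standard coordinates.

[20, 16, -6, 8]

By definition q = -3g1 - 2g2 - 3g3 + 3g4.
Summing componentwise gives [20, 16, -6, 8].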